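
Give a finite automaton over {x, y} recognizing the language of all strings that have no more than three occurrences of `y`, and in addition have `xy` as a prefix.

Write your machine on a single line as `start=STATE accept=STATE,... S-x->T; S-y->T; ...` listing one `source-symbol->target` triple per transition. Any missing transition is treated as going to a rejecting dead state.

start=s0; accept=s3,s4,s5; s0-x->s1; s0-y->s2; s1-x->s2; s1-y->s3; s2-x->s2; s2-y->s2; s3-x->s3; s3-y->s4; s4-x->s4; s4-y->s5; s5-x->s5; s5-y->s2

Build one automaton per condition and run them in lockstep. The first has 5 states tracking the count of `y`s, saturating at 4; the second has 4 states tracking whether the input so far still matches the prefix `xy`. A product state is a pair (one from each), accepting exactly when both do. After merging equivalent states the machine shrinks.
With 6 states:
        x   y  
>  s0   s1  s2 
   s1   s2  s3 
   s2   s2  s2 
 * s3   s3  s4 
 * s4   s4  s5 
 * s5   s5  s2 
(> = start, * = accepting)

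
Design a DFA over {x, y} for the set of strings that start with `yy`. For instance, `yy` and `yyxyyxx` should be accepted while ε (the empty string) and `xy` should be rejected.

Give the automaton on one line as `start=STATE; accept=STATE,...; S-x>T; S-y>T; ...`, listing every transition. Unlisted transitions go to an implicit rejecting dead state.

Check the first 2 symbols one by one: q0 through q1 record how many have matched `yy` so far; any wrong symbol goes to the dead state q3. After all 2 match we enter the accepting sink q2.
With 4 states:
        x   y  
>  q0   q3  q1 
   q1   q3  q2 
 * q2   q2  q2 
   q3   q3  q3 
(> = start, * = accepting)

start=q0; accept=q2; q0-x>q3; q0-y>q1; q1-x>q3; q1-y>q2; q2-x>q2; q2-y>q2; q3-x>q3; q3-y>q3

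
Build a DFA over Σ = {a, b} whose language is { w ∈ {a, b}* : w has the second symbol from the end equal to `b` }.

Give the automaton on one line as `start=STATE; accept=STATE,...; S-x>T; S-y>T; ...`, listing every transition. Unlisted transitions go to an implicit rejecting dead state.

A DFA must remember the last 2 symbols (since which symbol is second-to-last isn't known until the input ends). Use one state per possible window of the last ≤2 symbols; accept from those whose window starts with `b`.
A 7-state machine:
        a   b  
>  q0   q1  q2 
   q1   q3  q4 
   q2   q5  q6 
   q3   q3  q4 
   q4   q5  q6 
 * q5   q3  q4 
 * q6   q5  q6 
(> = start, * = accepting)

start=q0; accept=q5,q6; q0-a>q1; q0-b>q2; q1-a>q3; q1-b>q4; q2-a>q5; q2-b>q6; q3-a>q3; q3-b>q4; q4-a>q5; q4-b>q6; q5-a>q3; q5-b>q4; q6-a>q5; q6-b>q6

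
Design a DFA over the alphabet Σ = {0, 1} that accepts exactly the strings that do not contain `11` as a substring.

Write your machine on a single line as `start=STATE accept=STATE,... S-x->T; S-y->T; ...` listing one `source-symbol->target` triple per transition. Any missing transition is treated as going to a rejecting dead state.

start=A; accept=A,B; A-0->A; A-1->B; B-0->A; B-1->C; C-0->C; C-1->C

Track partial matches of the forbidden pattern `11`. State C is a dead state reached once `11` has occurred; every other state accepts. A means no part of `11` is currently matched.
A 3-state machine:
       0  1 
>* A   A  B 
 * B   A  C 
   C   C  C 
(> = start, * = accepting)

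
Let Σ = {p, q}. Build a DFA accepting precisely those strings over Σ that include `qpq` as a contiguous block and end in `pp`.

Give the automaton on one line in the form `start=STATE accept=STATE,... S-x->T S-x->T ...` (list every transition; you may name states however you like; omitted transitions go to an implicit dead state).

start=s0 accept=s7 s0-p->s1 s0-q->s2 s1-p->s3 s1-q->s2 s2-p->s4 s2-q->s2 s3-p->s3 s3-q->s2 s4-p->s3 s4-q->s5 s5-p->s6 s5-q->s5 s6-p->s7 s6-q->s5 s7-p->s7 s7-q->s5

Build one automaton per condition and run them in lockstep. One (4 states) tracks whether and how much of `qpq` has been seen; the other (3 states) tracks how much of the suffix `pp` has currently been matched. Each combined state is a pair, one component from each; accept when both components accept.
        p   q  
>  s0   s1  s2 
   s1   s3  s2 
   s2   s4  s2 
   s3   s3  s2 
   s4   s3  s5 
   s5   s6  s5 
   s6   s7  s5 
 * s7   s7  s5 
(> = start, * = accepting)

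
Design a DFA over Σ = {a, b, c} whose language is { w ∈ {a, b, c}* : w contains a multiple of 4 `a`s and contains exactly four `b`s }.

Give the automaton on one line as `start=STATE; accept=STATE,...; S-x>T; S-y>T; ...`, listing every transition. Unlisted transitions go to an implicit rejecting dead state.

start=S0; accept=S13; S0-a>S1; S0-b>S2; S0-c>S0; S1-a>S3; S1-b>S4; S1-c>S1; S2-a>S4; S2-b>S5; S2-c>S2; S3-a>S6; S3-b>S7; S3-c>S3; S4-a>S7; S4-b>S8; S4-c>S4; S5-a>S8; S5-b>S9; S5-c>S5; S6-a>S0; S6-b>S10; S6-c>S6; S7-a>S10; S7-b>S11; S7-c>S7; S8-a>S11; S8-b>S12; S8-c>S8; S9-a>S12; S9-b>S13; S9-c>S9; S10-a>S2; S10-b>S14; S10-c>S10; S11-a>S14; S11-b>S15; S11-c>S11; S12-a>S15; S12-b>S16; S12-c>S12; S13-a>S16; S13-b>S17; S13-c>S13; S14-a>S5; S14-b>S18; S14-c>S14; S15-a>S18; S15-b>S19; S15-c>S15; S16-a>S19; S16-b>S17; S16-c>S16; S17-a>S17; S17-b>S17; S17-c>S17; S18-a>S9; S18-b>S20; S18-c>S18; S19-a>S20; S19-b>S17; S19-c>S19; S20-a>S13; S20-b>S17; S20-c>S20

Run two small machines in parallel and take their product. One (4 states) tracks the count of `a`s modulo 4; the other (6 states) tracks the count of `b`s, saturating at 5. Each combined state is a pair, one component from each; accept when both components accept. Minimizing collapses redundant product states.
With 21 states:
          a    b    c  
>  S0     S1   S2   S0 
   S1     S3   S4   S1 
   S2     S4   S5   S2 
   S3     S6   S7   S3 
   S4     S7   S8   S4 
   S5     S8   S9   S5 
   S6     S0  S10   S6 
   S7    S10  S11   S7 
   S8    S11  S12   S8 
   S9    S12  S13   S9 
   S10    S2  S14  S10 
   S11   S14  S15  S11 
   S12   S15  S16  S12 
 * S13   S16  S17  S13 
   S14    S5  S18  S14 
   S15   S18  S19  S15 
   S16   S19  S17  S16 
   S17   S17  S17  S17 
   S18    S9  S20  S18 
   S19   S20  S17  S19 
   S20   S13  S17  S20 
(> = start, * = accepting)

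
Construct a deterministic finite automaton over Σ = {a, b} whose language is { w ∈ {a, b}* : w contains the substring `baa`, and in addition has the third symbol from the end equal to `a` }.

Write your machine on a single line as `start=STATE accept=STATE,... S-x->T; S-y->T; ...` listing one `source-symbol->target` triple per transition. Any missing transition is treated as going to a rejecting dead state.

Run two small machines in parallel and take their product. One (4 states) tracks whether and how much of `baa` has been seen; the other (15 states) tracks the last 3 symbols read. Each combined state is a pair, one component from each; accept when both components accept. After merging equivalent states the machine shrinks.
With 11 states:
          a    b  
>  s0     s0   s1 
   s1     s2   s1 
   s2     s3   s1 
   s3     s4   s5 
 * s4     s4   s5 
 * s5     s6   s7 
 * s6     s3   s8 
 * s7     s9  s10 
   s8     s6   s7 
   s9     s3   s8 
   s10    s9  s10 
(> = start, * = accepting)

start=s0; accept=s4,s5,s6,s7; s0-a->s0; s0-b->s1; s1-a->s2; s1-b->s1; s2-a->s3; s2-b->s1; s3-a->s4; s3-b->s5; s4-a->s4; s4-b->s5; s5-a->s6; s5-b->s7; s6-a->s3; s6-b->s8; s7-a->s9; s7-b->s10; s8-a->s6; s8-b->s7; s9-a->s3; s9-b->s8; s10-a->s9; s10-b->s10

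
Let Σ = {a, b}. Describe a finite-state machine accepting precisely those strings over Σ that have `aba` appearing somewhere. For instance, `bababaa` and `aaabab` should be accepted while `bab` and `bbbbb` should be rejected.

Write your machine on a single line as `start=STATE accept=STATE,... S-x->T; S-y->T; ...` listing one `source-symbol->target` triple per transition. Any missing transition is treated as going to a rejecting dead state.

start=s0; accept=s3; s0-a->s1; s0-b->s0; s1-a->s1; s1-b->s2; s2-a->s3; s2-b->s0; s3-a->s3; s3-b->s3

Track how much of `aba` has been matched so far: state s0 is no progress, s3 is the absorbing accept state reached once `aba` has occurred. Intermediate states record partial matches; on a mismatch, fall back to the longest reusable overlap.
4 states suffice.
        a   b  
>  s0   s1  s0 
   s1   s1  s2 
   s2   s3  s0 
 * s3   s3  s3 
(> = start, * = accepting)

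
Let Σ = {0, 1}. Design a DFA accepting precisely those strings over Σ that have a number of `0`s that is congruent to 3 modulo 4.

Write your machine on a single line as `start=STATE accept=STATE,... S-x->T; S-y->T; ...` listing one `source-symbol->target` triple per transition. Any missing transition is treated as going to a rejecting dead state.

Keep the running count of `0`s modulo 4: each `0` advances along the cycle q0 → q1 → q2 → q3 → q0 while other symbols loop. Accept at q3.
        0   1  
>  q0   q1  q0 
   q1   q2  q1 
   q2   q3  q2 
 * q3   q0  q3 
(> = start, * = accepting)

start=q0; accept=q3; q0-0->q1; q0-1->q0; q1-0->q2; q1-1->q1; q2-0->q3; q2-1->q2; q3-0->q0; q3-1->q3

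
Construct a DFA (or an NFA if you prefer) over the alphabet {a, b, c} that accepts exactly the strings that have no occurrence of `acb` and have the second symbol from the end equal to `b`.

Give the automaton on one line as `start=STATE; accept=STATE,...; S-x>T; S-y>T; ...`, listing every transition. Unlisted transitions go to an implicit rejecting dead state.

start=q0; accept=q4,q5,q6; q0-a>q1; q0-b>q2; q0-c>q0; q1-a>q1; q1-b>q2; q1-c>q3; q2-a>q4; q2-b>q5; q2-c>q6; q3-a>q1; q3-b>q7; q3-c>q0; q4-a>q1; q4-b>q2; q4-c>q3; q5-a>q4; q5-b>q5; q5-c>q6; q6-a>q1; q6-b>q2; q6-c>q0; q7-a>q7; q7-b>q7; q7-c>q7

Run two small machines in parallel and take their product. The first has 4 states tracking partial matches of the forbidden pattern `acb`; the second has 13 states tracking the last 2 symbols read. A product state is a pair (one from each), accepting exactly when both do. After merging equivalent states the machine shrinks.
8 states suffice.
        a   b   c  
>  q0   q1  q2  q0 
   q1   q1  q2  q3 
   q2   q4  q5  q6 
   q3   q1  q7  q0 
 * q4   q1  q2  q3 
 * q5   q4  q5  q6 
 * q6   q1  q2  q0 
   q7   q7  q7  q7 
(> = start, * = accepting)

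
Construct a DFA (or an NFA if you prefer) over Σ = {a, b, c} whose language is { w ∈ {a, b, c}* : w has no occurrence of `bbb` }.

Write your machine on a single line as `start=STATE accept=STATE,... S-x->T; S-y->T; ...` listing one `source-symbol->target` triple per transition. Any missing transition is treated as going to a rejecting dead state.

This is the complement of 'contains `bbb`'. Use the same substring-matching states — s0 through s3 holding how much of `bbb` has just been matched — but flip the accepting set: everything except the trap s3 accepts.
4 states suffice.
        a   b   c  
>* s0   s0  s1  s0 
 * s1   s0  s2  s0 
 * s2   s0  s3  s0 
   s3   s3  s3  s3 
(> = start, * = accepting)

start=s0; accept=s0,s1,s2; s0-a->s0; s0-b->s1; s0-c->s0; s1-a->s0; s1-b->s2; s1-c->s0; s2-a->s0; s2-b->s3; s2-c->s0; s3-a->s3; s3-b->s3; s3-c->s3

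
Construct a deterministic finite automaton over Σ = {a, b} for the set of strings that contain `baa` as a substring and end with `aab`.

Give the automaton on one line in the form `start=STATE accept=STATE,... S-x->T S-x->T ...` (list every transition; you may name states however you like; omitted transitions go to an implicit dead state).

Build one automaton per condition and run them in lockstep. The first has 4 states tracking whether and how much of `baa` has been seen; the second has 4 states tracking how much of the suffix `aab` has currently been matched. A product state is a pair (one from each), accepting exactly when both do. After merging equivalent states the machine shrinks.
5 states suffice.
        a   b  
>  q0   q0  q1 
   q1   q2  q1 
   q2   q3  q1 
   q3   q3  q4 
 * q4   q2  q1 
(> = start, * = accepting)

start=q0 accept=q4 q0-a->q0 q0-b->q1 q1-a->q2 q1-b->q1 q2-a->q3 q2-b->q1 q3-a->q3 q3-b->q4 q4-a->q2 q4-b->q1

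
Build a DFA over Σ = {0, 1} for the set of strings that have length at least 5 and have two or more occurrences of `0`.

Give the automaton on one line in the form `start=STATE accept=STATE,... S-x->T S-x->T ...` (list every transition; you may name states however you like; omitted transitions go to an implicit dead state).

start=q0 accept=q11 q0-0->q1 q0-1->q2 q1-0->q3 q1-1->q4 q2-0->q4 q2-1->q5 q3-0->q6 q3-1->q6 q4-0->q6 q4-1->q7 q5-0->q7 q5-1->q8 q6-0->q9 q6-1->q9 q7-0->q9 q7-1->q10 q8-0->q10 q8-1->q8 q9-0->q11 q9-1->q11 q10-0->q11 q10-1->q10 q11-0->q11 q11-1->q11

Build one automaton per condition and run them in lockstep. The first has 7 states tracking the input length, saturating at 6; the second has 4 states tracking the count of `0`s, saturating at 3. A product state is a pair (one from each), accepting exactly when both do. After merging equivalent states the machine shrinks.
          0    1  
>  q0     q1   q2 
   q1     q3   q4 
   q2     q4   q5 
   q3     q6   q6 
   q4     q6   q7 
   q5     q7   q8 
   q6     q9   q9 
   q7     q9  q10 
   q8    q10   q8 
   q9    q11  q11 
   q10   q11  q10 
 * q11   q11  q11 
(> = start, * = accepting)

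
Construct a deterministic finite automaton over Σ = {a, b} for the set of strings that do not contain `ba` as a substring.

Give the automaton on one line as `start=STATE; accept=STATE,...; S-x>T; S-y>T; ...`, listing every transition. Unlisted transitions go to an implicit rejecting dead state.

start=s0; accept=s0,s1; s0-a>s0; s0-b>s1; s1-a>s2; s1-b>s1; s2-a>s2; s2-b>s2

Track partial matches of the forbidden pattern `ba`. State s2 is a dead state reached once `ba` has occurred; every other state accepts. s0 means no part of `ba` is currently matched.
        a   b  
>* s0   s0  s1 
 * s1   s2  s1 
   s2   s2  s2 
(> = start, * = accepting)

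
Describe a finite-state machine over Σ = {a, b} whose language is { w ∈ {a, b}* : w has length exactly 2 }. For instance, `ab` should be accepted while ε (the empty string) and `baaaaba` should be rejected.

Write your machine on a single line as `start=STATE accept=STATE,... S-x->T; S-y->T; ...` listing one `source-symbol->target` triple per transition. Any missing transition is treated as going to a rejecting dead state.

Count input length up to 3: every symbol moves from s0 toward s3, which means 'more than 2' and absorbs. Accept from {s2}.
4 states suffice.
        a   b  
>  s0   s1  s1 
   s1   s2  s2 
 * s2   s3  s3 
   s3   s3  s3 
(> = start, * = accepting)

start=s0; accept=s2; s0-a->s1; s0-b->s1; s1-a->s2; s1-b->s2; s2-a->s3; s2-b->s3; s3-a->s3; s3-b->s3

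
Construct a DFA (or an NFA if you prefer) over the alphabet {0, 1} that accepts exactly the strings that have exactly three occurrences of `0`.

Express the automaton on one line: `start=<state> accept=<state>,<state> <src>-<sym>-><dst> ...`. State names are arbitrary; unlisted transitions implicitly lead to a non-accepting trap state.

start=q0 accept=q3 q0-0->q1 q0-1->q0 q1-0->q2 q1-1->q1 q2-0->q3 q2-1->q2 q3-0->q4 q3-1->q3 q4-0->q4 q4-1->q4

Only the number of `0`s matters, and only up to 4. Make a chain q0 → q1 → q2 → q3 → q4 advanced by each `0` (with q4 absorbing); every other symbol self-loops. The accepting set is {q3}.
        0   1  
>  q0   q1  q0 
   q1   q2  q1 
   q2   q3  q2 
 * q3   q4  q3 
   q4   q4  q4 
(> = start, * = accepting)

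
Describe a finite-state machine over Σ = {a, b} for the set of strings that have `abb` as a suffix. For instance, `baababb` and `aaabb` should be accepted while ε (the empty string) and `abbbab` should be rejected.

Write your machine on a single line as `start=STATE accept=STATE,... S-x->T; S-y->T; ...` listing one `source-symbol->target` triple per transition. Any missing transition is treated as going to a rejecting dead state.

Let each state record the length of the longest suffix of the input read so far that is also a prefix of `abb`. s1 means the last symbol is `a`; s2 means the last 2 symbols are `ab`; s3 means the last 3 symbols are `abb`. Accept only at s3, where the string currently ends in `abb`.
        a   b  
>  s0   s1  s0 
   s1   s1  s2 
   s2   s1  s3 
 * s3   s1  s0 
(> = start, * = accepting)

start=s0; accept=s3; s0-a->s1; s0-b->s0; s1-a->s1; s1-b->s2; s2-a->s1; s2-b->s3; s3-a->s1; s3-b->s0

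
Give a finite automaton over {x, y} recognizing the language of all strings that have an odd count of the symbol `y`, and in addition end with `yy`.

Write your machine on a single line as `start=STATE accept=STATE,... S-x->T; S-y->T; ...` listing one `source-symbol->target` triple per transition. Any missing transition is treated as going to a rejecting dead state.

Handle the two conditions separately and then intersect. The first has 2 states tracking the count of `y`s modulo 2; the second has 3 states tracking how much of the suffix `yy` has currently been matched. A product state is a pair (one from each), accepting exactly when both do. After merging equivalent states the machine shrinks.
       x  y 
>  A   A  B 
   B   B  C 
   C   A  D 
 * D   B  C 
(> = start, * = accepting)

start=A; accept=D; A-x->A; A-y->B; B-x->B; B-y->C; C-x->A; C-y->D; D-x->B; D-y->C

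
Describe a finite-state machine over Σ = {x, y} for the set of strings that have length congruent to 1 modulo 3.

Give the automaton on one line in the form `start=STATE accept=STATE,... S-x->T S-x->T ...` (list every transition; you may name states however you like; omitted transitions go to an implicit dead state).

start=A accept=B A-x->B A-y->B B-x->C B-y->C C-x->A C-y->A

Count input length modulo 3: every symbol advances one step around the cycle A → B → C → A. Accept at B.
       x  y 
>  A   B  B 
 * B   C  C 
   C   A  A 
(> = start, * = accepting)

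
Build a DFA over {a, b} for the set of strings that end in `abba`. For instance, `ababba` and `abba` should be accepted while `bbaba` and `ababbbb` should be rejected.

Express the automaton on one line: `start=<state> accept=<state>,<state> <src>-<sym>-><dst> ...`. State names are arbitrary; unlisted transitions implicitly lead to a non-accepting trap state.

start=q0 accept=q4 q0-a->q1 q0-b->q0 q1-a->q1 q1-b->q2 q2-a->q1 q2-b->q3 q3-a->q4 q3-b->q0 q4-a->q1 q4-b->q2

Let each state record the length of the longest suffix of the input read so far that is also a prefix of `abba`. q1 means the last symbol is `a`; q2 means the last 2 symbols are `ab`; q3 means the last 3 symbols are `abb`; q4 means the last 4 symbols are `abba`. Accept only at q4, where the string currently ends in `abba`.
5 states suffice.
        a   b  
>  q0   q1  q0 
   q1   q1  q2 
   q2   q1  q3 
   q3   q4  q0 
 * q4   q1  q2 
(> = start, * = accepting)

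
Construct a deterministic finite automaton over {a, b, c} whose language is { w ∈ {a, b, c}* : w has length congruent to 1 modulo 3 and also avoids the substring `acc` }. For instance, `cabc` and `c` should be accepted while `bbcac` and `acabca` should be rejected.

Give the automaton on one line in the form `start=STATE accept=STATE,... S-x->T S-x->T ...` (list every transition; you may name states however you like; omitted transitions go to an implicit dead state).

start=s0 accept=s1,s2,s9 s0-a->s1 s0-b->s2 s0-c->s2 s1-a->s3 s1-b->s4 s1-c->s5 s2-a->s3 s2-b->s4 s2-c->s4 s3-a->s6 s3-b->s0 s3-c->s7 s4-a->s6 s4-b->s0 s4-c->s0 s5-a->s6 s5-b->s0 s5-c->s8 s6-a->s1 s6-b->s2 s6-c->s9 s7-a->s1 s7-b->s2 s7-c->s10 s8-a->s10 s8-b->s10 s8-c->s10 s9-a->s3 s9-b->s4 s9-c->s11 s10-a->s11 s10-b->s11 s10-c->s11 s11-a->s8 s11-b->s8 s11-c->s8

Run two small machines in parallel and take their product. One (3 states) tracks the input length modulo 3; the other (4 states) tracks partial matches of the forbidden pattern `acc`. Each combined state is a pair, one component from each; accept when both components accept.
With 12 states:
          a    b    c  
>  s0     s1   s2   s2 
 * s1     s3   s4   s5 
 * s2     s3   s4   s4 
   s3     s6   s0   s7 
   s4     s6   s0   s0 
   s5     s6   s0   s8 
   s6     s1   s2   s9 
   s7     s1   s2  s10 
   s8    s10  s10  s10 
 * s9     s3   s4  s11 
   s10   s11  s11  s11 
   s11    s8   s8   s8 
(> = start, * = accepting)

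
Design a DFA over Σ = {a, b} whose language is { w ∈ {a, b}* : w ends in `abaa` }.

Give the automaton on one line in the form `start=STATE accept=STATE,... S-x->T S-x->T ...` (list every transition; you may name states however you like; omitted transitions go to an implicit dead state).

start=S0 accept=S4 S0-a->S1 S0-b->S0 S1-a->S1 S1-b->S2 S2-a->S3 S2-b->S0 S3-a->S4 S3-b->S2 S4-a->S1 S4-b->S2

Let each state record the length of the longest suffix of the input read so far that is also a prefix of `abaa`. S1 means the last symbol is `a`; S2 means the last 2 symbols are `ab`; S3 means the last 3 symbols are `aba`; S4 means the last 4 symbols are `abaa`. Accept only at S4, where the string currently ends in `abaa`.
        a   b  
>  S0   S1  S0 
   S1   S1  S2 
   S2   S3  S0 
   S3   S4  S2 
 * S4   S1  S2 
(> = start, * = accepting)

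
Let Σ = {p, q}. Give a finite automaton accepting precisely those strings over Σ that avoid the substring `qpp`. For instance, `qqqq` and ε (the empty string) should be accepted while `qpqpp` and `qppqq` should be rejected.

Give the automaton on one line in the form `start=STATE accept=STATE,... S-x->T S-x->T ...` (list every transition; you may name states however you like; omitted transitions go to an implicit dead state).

start=A accept=A,B,C A-p->A A-q->B B-p->C B-q->B C-p->D C-q->B D-p->D D-q->D

Track partial matches of the forbidden pattern `qpp`. State D is a dead state reached once `qpp` has occurred; every other state accepts. A means no part of `qpp` is currently matched.
A 4-state machine:
       p  q 
>* A   A  B 
 * B   C  B 
 * C   D  B 
   D   D  D 
(> = start, * = accepting)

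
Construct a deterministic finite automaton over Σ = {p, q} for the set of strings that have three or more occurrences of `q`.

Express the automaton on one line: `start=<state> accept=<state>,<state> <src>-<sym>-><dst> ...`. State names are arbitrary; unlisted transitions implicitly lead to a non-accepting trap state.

Only the number of `q`s matters, and only up to 4. Make a chain A → B → C → D → E advanced by each `q` (with E absorbing); every other symbol self-loops. The accepting set is {D, E}.
       p  q 
>  A   A  B 
   B   B  C 
   C   C  D 
 * D   D  E 
 * E   E  E 
(> = start, * = accepting)

start=A accept=D,E A-p->A A-q->B B-p->B B-q->C C-p->C C-q->D D-p->D D-q->E E-p->E E-q->E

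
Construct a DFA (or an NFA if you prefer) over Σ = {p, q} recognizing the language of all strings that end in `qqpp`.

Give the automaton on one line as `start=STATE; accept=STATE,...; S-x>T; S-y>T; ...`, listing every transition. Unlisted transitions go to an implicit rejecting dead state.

Let each state record the length of the longest suffix of the input read so far that is also a prefix of `qqpp`. B means the last symbol is `q`; C means the last 2 symbols are `qq`; D means the last 3 symbols are `qqp`; E means the last 4 symbols are `qqpp`. Accept only at E, where the string currently ends in `qqpp`.
       p  q 
>  A   A  B 
   B   A  C 
   C   D  C 
   D   E  B 
 * E   A  B 
(> = start, * = accepting)

start=A; accept=E; A-p>A; A-q>B; B-p>A; B-q>C; C-p>D; C-q>C; D-p>E; D-q>B; E-p>A; E-q>B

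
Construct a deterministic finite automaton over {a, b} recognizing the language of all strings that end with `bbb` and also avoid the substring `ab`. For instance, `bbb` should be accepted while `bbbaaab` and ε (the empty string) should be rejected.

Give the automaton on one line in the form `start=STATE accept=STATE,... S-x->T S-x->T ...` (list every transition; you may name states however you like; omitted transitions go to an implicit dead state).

start=S0 accept=S7 S0-a->S1 S0-b->S2 S1-a->S1 S1-b->S3 S2-a->S1 S2-b->S4 S3-a->S5 S3-b->S6 S4-a->S1 S4-b->S7 S5-a->S5 S5-b->S3 S6-a->S5 S6-b->S8 S7-a->S1 S7-b->S7 S8-a->S5 S8-b->S8

Handle the two conditions separately and then intersect. One (4 states) tracks how much of the suffix `bbb` has currently been matched; the other (3 states) tracks partial matches of the forbidden pattern `ab`. Each combined state is a pair, one component from each; accept when both components accept.
A 9-state machine:
        a   b  
>  S0   S1  S2 
   S1   S1  S3 
   S2   S1  S4 
   S3   S5  S6 
   S4   S1  S7 
   S5   S5  S3 
   S6   S5  S8 
 * S7   S1  S7 
   S8   S5  S8 
(> = start, * = accepting)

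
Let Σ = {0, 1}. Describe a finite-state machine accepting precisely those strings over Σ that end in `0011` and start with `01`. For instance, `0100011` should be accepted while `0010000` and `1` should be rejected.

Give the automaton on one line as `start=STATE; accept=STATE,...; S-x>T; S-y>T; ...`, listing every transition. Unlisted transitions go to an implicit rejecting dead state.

Build one automaton per condition and run them in lockstep. One (5 states) tracks how much of the suffix `0011` has currently been matched; the other (4 states) tracks whether the input so far still matches the prefix `01`. Each combined state is a pair, one component from each; accept when both components accept. After merging equivalent states the machine shrinks.
An 8-state machine:
        0   1  
>  s0   s1  s2 
   s1   s2  s3 
   s2   s2  s2 
   s3   s4  s3 
   s4   s5  s3 
   s5   s5  s6 
   s6   s4  s7 
 * s7   s4  s3 
(> = start, * = accepting)

start=s0; accept=s7; s0-0>s1; s0-1>s2; s1-0>s2; s1-1>s3; s2-0>s2; s2-1>s2; s3-0>s4; s3-1>s3; s4-0>s5; s4-1>s3; s5-0>s5; s5-1>s6; s6-0>s4; s6-1>s7; s7-0>s4; s7-1>s3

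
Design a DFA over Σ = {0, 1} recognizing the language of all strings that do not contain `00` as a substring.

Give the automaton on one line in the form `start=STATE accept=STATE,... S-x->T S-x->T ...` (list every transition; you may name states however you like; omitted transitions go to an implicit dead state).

Track partial matches of the forbidden pattern `00`. State C is a dead state reached once `00` has occurred; every other state accepts. A means no part of `00` is currently matched.
3 states suffice.
       0  1 
>* A   B  A 
 * B   C  A 
   C   C  C 
(> = start, * = accepting)

start=A accept=A,B A-0->B A-1->A B-0->C B-1->A C-0->C C-1->C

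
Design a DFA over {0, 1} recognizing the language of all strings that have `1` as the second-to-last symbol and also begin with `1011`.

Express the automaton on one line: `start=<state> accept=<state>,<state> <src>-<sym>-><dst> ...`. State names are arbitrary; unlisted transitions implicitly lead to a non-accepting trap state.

start=S0 accept=S9,S10 S0-0->S1 S0-1->S2 S1-0->S3 S1-1->S4 S2-0->S5 S2-1->S6 S3-0->S3 S3-1->S4 S4-0->S7 S4-1->S6 S5-0->S3 S5-1->S8 S6-0->S7 S6-1->S6 S7-0->S3 S7-1->S4 S8-0->S7 S8-1->S9 S9-0->S10 S9-1->S9 S10-0->S11 S10-1->S12 S11-0->S11 S11-1->S12 S12-0->S10 S12-1->S9

Handle the two conditions separately and then intersect. One (7 states) tracks the last 2 symbols read; the other (6 states) tracks whether the input so far still matches the prefix `1011`. Each combined state is a pair, one component from each; accept when both components accept.
13 states suffice.
          0    1  
>  S0     S1   S2 
   S1     S3   S4 
   S2     S5   S6 
   S3     S3   S4 
   S4     S7   S6 
   S5     S3   S8 
   S6     S7   S6 
   S7     S3   S4 
   S8     S7   S9 
 * S9    S10   S9 
 * S10   S11  S12 
   S11   S11  S12 
   S12   S10   S9 
(> = start, * = accepting)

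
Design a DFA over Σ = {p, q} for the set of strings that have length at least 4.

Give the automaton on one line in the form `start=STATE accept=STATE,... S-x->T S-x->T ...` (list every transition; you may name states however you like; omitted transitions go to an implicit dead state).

Count input length up to 5: every symbol moves from S0 toward S5, which means 'more than 4' and absorbs. Accept from {S4, S5}.
With 6 states:
        p   q  
>  S0   S1  S1 
   S1   S2  S2 
   S2   S3  S3 
   S3   S4  S4 
 * S4   S5  S5 
 * S5   S5  S5 
(> = start, * = accepting)

start=S0 accept=S4,S5 S0-p->S1 S0-q->S1 S1-p->S2 S1-q->S2 S2-p->S3 S2-q->S3 S3-p->S4 S3-q->S4 S4-p->S5 S4-q->S5 S5-p->S5 S5-q->S5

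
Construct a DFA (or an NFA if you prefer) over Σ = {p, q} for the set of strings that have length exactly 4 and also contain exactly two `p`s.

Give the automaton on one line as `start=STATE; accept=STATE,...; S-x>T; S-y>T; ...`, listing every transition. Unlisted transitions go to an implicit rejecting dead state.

Handle the two conditions separately and then intersect. One (6 states) tracks the input length, saturating at 5; the other (4 states) tracks the count of `p`s, saturating at 3. Each combined state is a pair, one component from each; accept when both components accept.
18 states suffice.
          p    q  
>  S0     S1   S2 
   S1     S3   S4 
   S2     S4   S5 
   S3     S6   S7 
   S4     S7   S8 
   S5     S8   S9 
   S6    S10  S10 
   S7    S10  S11 
   S8    S11  S12 
   S9    S12  S13 
   S10   S14  S14 
 * S11   S14  S15 
   S12   S15  S16 
   S13   S16  S17 
   S14   S14  S14 
   S15   S14  S15 
   S16   S15  S16 
   S17   S16  S17 
(> = start, * = accepting)

start=S0; accept=S11; S0-p>S1; S0-q>S2; S1-p>S3; S1-q>S4; S2-p>S4; S2-q>S5; S3-p>S6; S3-q>S7; S4-p>S7; S4-q>S8; S5-p>S8; S5-q>S9; S6-p>S10; S6-q>S10; S7-p>S10; S7-q>S11; S8-p>S11; S8-q>S12; S9-p>S12; S9-q>S13; S10-p>S14; S10-q>S14; S11-p>S14; S11-q>S15; S12-p>S15; S12-q>S16; S13-p>S16; S13-q>S17; S14-p>S14; S14-q>S14; S15-p>S14; S15-q>S15; S16-p>S15; S16-q>S16; S17-p>S16; S17-q>S17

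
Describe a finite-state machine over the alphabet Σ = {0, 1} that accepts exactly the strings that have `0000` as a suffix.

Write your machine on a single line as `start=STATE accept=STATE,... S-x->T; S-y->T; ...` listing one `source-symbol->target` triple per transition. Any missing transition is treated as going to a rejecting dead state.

start=q0; accept=q4; q0-0->q1; q0-1->q0; q1-0->q2; q1-1->q0; q2-0->q3; q2-1->q0; q3-0->q4; q3-1->q0; q4-0->q4; q4-1->q0

Let each state record the length of the longest suffix of the input read so far that is also a prefix of `0000`. q1 means the last symbol is `0`; q2 means the last 2 symbols are `00`; q3 means the last 3 symbols are `000`; q4 means the last 4 symbols are `0000`. Accept only at q4, where the string currently ends in `0000`.
With 5 states:
        0   1  
>  q0   q1  q0 
   q1   q2  q0 
   q2   q3  q0 
   q3   q4  q0 
 * q4   q4  q0 
(> = start, * = accepting)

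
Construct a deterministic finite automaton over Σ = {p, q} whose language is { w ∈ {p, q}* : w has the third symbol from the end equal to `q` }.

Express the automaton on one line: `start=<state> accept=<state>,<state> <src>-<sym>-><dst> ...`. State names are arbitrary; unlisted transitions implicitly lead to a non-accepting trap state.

start=A accept=L,M,N,O A-p->B A-q->C B-p->D B-q->E C-p->F C-q->G D-p->H D-q->I E-p->J E-q->K F-p->L F-q->M G-p->N G-q->O H-p->H H-q->I I-p->J I-q->K J-p->L J-q->M K-p->N K-q->O L-p->H L-q->I M-p->J M-q->K N-p->L N-q->M O-p->N O-q->O

A DFA must remember the last 3 symbols (since which symbol is third-to-last isn't known until the input ends). Use one state per possible window of the last ≤3 symbols; accept from those whose window starts with `q`.
A 15-state machine:
       p  q 
>  A   B  C 
   B   D  E 
   C   F  G 
   D   H  I 
   E   J  K 
   F   L  M 
   G   N  O 
   H   H  I 
   I   J  K 
   J   L  M 
   K   N  O 
 * L   H  I 
 * M   J  K 
 * N   L  M 
 * O   N  O 
(> = start, * = accepting)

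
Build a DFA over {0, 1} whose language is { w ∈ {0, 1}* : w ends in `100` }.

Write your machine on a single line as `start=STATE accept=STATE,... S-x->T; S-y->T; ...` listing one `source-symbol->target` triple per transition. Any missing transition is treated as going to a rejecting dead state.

Let each state record the length of the longest suffix of the input read so far that is also a prefix of `100`. q1 means the last symbol is `1`; q2 means the last 2 symbols are `10`; q3 means the last 3 symbols are `100`. Accept only at q3, where the string currently ends in `100`.
4 states suffice.
        0   1  
>  q0   q0  q1 
   q1   q2  q1 
   q2   q3  q1 
 * q3   q0  q1 
(> = start, * = accepting)

start=q0; accept=q3; q0-0->q0; q0-1->q1; q1-0->q2; q1-1->q1; q2-0->q3; q2-1->q1; q3-0->q0; q3-1->q1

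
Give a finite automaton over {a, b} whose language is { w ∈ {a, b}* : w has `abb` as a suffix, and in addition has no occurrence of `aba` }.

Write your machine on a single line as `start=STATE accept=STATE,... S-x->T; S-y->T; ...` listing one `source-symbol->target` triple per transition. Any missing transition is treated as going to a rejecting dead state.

Run two small machines in parallel and take their product. The first has 4 states tracking how much of the suffix `abb` has currently been matched; the second has 4 states tracking partial matches of the forbidden pattern `aba`. A product state is a pair (one from each), accepting exactly when both do.
With 8 states:
        a   b  
>  s0   s1  s0 
   s1   s1  s2 
   s2   s3  s4 
   s3   s3  s5 
 * s4   s1  s0 
   s5   s3  s6 
   s6   s3  s7 
   s7   s3  s7 
(> = start, * = accepting)

start=s0; accept=s4; s0-a->s1; s0-b->s0; s1-a->s1; s1-b->s2; s2-a->s3; s2-b->s4; s3-a->s3; s3-b->s5; s4-a->s1; s4-b->s0; s5-a->s3; s5-b->s6; s6-a->s3; s6-b->s7; s7-a->s3; s7-b->s7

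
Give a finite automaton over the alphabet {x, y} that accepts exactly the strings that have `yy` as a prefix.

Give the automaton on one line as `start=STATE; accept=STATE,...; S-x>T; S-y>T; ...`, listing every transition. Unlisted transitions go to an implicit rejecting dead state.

start=q0; accept=q2; q0-x>q3; q0-y>q1; q1-x>q3; q1-y>q2; q2-x>q2; q2-y>q2; q3-x>q3; q3-y>q3

Walk along `yy` while the input agrees: from q0 take `y` to q1, and so on. Any deviation drops to the rejecting sink q3. Once q2 is reached the prefix is confirmed and every continuation is accepted.
4 states suffice.
        x   y  
>  q0   q3  q1 
   q1   q3  q2 
 * q2   q2  q2 
   q3   q3  q3 
(> = start, * = accepting)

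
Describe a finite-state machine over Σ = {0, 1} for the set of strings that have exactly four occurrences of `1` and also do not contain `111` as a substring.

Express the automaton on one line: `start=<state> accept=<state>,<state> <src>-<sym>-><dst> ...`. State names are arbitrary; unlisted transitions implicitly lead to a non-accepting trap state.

start=A accept=J A-0->A A-1->B B-0->C B-1->D C-0->C C-1->E D-0->F D-1->G E-0->F E-1->H F-0->F F-1->I G-0->G G-1->G H-0->I H-1->G I-0->I I-1->J J-0->J J-1->G

Build one automaton per condition and run them in lockstep. One (6 states) tracks the count of `1`s, saturating at 5; the other (4 states) tracks partial matches of the forbidden pattern `111`. Each combined state is a pair, one component from each; accept when both components accept. Equivalent product states are then merged.
A 10-state machine:
       0  1 
>  A   A  B 
   B   C  D 
   C   C  E 
   D   F  G 
   E   F  H 
   F   F  I 
   G   G  G 
   H   I  G 
   I   I  J 
 * J   J  G 
(> = start, * = accepting)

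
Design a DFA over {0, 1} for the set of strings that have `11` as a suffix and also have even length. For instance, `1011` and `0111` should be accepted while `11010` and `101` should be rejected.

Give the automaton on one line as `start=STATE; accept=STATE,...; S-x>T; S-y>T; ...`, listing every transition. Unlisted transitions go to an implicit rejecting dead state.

Run two small machines in parallel and take their product. The first has 3 states tracking how much of the suffix `11` has currently been matched; the second has 2 states tracking the input length modulo 2. A product state is a pair (one from each), accepting exactly when both do. Minimizing collapses redundant product states.
4 states suffice.
        0   1  
>  q0   q1  q2 
   q1   q0  q0 
   q2   q0  q3 
 * q3   q1  q2 
(> = start, * = accepting)

start=q0; accept=q3; q0-0>q1; q0-1>q2; q1-0>q0; q1-1>q0; q2-0>q0; q2-1>q3; q3-0>q1; q3-1>q2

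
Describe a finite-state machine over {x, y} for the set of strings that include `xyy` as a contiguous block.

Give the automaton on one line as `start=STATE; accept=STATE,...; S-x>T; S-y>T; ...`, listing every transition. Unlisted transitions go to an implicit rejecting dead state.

Track how much of `xyy` has been matched so far: state A is no progress, D is the absorbing accept state reached once `xyy` has occurred. Intermediate states record partial matches; on a mismatch, fall back to the longest reusable overlap.
With 4 states:
       x  y 
>  A   B  A 
   B   B  C 
   C   B  D 
 * D   D  D 
(> = start, * = accepting)

start=A; accept=D; A-x>B; A-y>A; B-x>B; B-y>C; C-x>B; C-y>D; D-x>D; D-y>D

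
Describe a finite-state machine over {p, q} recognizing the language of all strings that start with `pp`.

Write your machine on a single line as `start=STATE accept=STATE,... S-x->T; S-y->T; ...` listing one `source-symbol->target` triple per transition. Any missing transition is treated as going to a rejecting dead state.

start=S0; accept=S2; S0-p->S1; S0-q->S3; S1-p->S2; S1-q->S3; S2-p->S2; S2-q->S2; S3-p->S3; S3-q->S3

Check the first 2 symbols one by one: S0 through S1 record how many have matched `pp` so far; any wrong symbol goes to the dead state S3. After all 2 match we enter the accepting sink S2.
        p   q  
>  S0   S1  S3 
   S1   S2  S3 
 * S2   S2  S2 
   S3   S3  S3 
(> = start, * = accepting)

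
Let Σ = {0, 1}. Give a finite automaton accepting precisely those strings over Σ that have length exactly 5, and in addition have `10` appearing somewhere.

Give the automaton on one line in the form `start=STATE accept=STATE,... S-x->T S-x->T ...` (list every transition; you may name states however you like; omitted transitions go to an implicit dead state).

Handle the two conditions separately and then intersect. One (7 states) tracks the input length, saturating at 6; the other (3 states) tracks whether and how much of `10` has been seen. Each combined state is a pair, one component from each; accept when both components accept. Equivalent product states are then merged.
A 13-state machine:
          0    1  
>  q0     q1   q2 
   q1     q3   q4 
   q2     q5   q4 
   q3     q6   q7 
   q4     q8   q7 
   q5     q8   q8 
   q6     q9  q10 
   q7    q11  q10 
   q8    q11  q11 
   q9     q9   q9 
   q10   q12   q9 
   q11   q12  q12 
 * q12    q9   q9 
(> = start, * = accepting)

start=q0 accept=q12 q0-0->q1 q0-1->q2 q1-0->q3 q1-1->q4 q2-0->q5 q2-1->q4 q3-0->q6 q3-1->q7 q4-0->q8 q4-1->q7 q5-0->q8 q5-1->q8 q6-0->q9 q6-1->q10 q7-0->q11 q7-1->q10 q8-0->q11 q8-1->q11 q9-0->q9 q9-1->q9 q10-0->q12 q10-1->q9 q11-0->q12 q11-1->q12 q12-0->q9 q12-1->q9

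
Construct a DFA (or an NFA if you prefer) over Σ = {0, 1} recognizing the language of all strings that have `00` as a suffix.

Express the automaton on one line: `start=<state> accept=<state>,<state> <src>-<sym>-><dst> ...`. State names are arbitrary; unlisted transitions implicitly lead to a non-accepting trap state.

Remember how much of `00` the current input suffix matches. State A means no match yet; B means the last symbol is `0`; C means the last 2 symbols are `00`. Only C accepts. On a mismatch, fall back to the longest proper suffix that is still a prefix of `00`.
3 states suffice.
       0  1 
>  A   B  A 
   B   C  A 
 * C   C  A 
(> = start, * = accepting)

start=A accept=C A-0->B A-1->A B-0->C B-1->A C-0->C C-1->A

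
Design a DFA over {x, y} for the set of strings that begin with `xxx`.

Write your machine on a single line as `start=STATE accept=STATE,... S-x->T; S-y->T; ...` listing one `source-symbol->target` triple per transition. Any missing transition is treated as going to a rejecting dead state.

Walk along `xxx` while the input agrees: from S0 take `x` to S1, and so on. Any deviation drops to the rejecting sink S4. Once S3 is reached the prefix is confirmed and every continuation is accepted.
        x   y  
>  S0   S1  S4 
   S1   S2  S4 
   S2   S3  S4 
 * S3   S3  S3 
   S4   S4  S4 
(> = start, * = accepting)

start=S0; accept=S3; S0-x->S1; S0-y->S4; S1-x->S2; S1-y->S4; S2-x->S3; S2-y->S4; S3-x->S3; S3-y->S3; S4-x->S4; S4-y->S4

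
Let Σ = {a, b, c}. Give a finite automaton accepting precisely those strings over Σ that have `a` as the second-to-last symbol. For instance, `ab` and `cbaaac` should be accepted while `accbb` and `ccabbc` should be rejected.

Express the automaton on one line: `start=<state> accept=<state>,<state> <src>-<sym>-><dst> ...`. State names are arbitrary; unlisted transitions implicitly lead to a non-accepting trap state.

Because acceptance depends on a position counted from the end, the machine has to buffer the most recent 2 symbols. Make each state the string of the last up-to-2 symbols read; on input `x` shift the window left and append `x`. Accept when the buffered window has length 2 and begins with `a`.
          a    b    c  
>  s0     s1   s2   s3 
   s1     s4   s5   s6 
   s2     s7   s8   s9 
   s3    s10  s11  s12 
 * s4     s4   s5   s6 
 * s5     s7   s8   s9 
 * s6    s10  s11  s12 
   s7     s4   s5   s6 
   s8     s7   s8   s9 
   s9    s10  s11  s12 
   s10    s4   s5   s6 
   s11    s7   s8   s9 
   s12   s10  s11  s12 
(> = start, * = accepting)

start=s0 accept=s4,s5,s6 s0-a->s1 s0-b->s2 s0-c->s3 s1-a->s4 s1-b->s5 s1-c->s6 s2-a->s7 s2-b->s8 s2-c->s9 s3-a->s10 s3-b->s11 s3-c->s12 s4-a->s4 s4-b->s5 s4-c->s6 s5-a->s7 s5-b->s8 s5-c->s9 s6-a->s10 s6-b->s11 s6-c->s12 s7-a->s4 s7-b->s5 s7-c->s6 s8-a->s7 s8-b->s8 s8-c->s9 s9-a->s10 s9-b->s11 s9-c->s12 s10-a->s4 s10-b->s5 s10-c->s6 s11-a->s7 s11-b->s8 s11-c->s9 s12-a->s10 s12-b->s11 s12-c->s12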